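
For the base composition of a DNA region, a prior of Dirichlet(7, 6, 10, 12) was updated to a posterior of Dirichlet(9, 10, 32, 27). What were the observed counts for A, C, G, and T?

For a Dirichlet(α) prior with multinomial counts c, the posterior is Dirichlet(α + c) componentwise.
Counts are posterior − prior componentwise: 9−7=2, 10−6=4, 32−10=22, 27−12=15.

counts (2, 4, 22, 15)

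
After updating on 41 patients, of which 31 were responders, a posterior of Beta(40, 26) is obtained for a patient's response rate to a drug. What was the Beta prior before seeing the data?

Beta(9, 16)

Beta is conjugate to the binomial likelihood: posterior = Beta(a+s, b+f).
So a = 40 − 31 = 9 and b = 26 − 10 = 16.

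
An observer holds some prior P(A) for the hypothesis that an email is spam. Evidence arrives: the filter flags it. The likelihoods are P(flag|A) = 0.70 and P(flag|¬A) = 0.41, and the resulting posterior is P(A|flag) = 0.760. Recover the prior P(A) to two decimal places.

P(A) = 0.65

Bayes' rule in odds form gives O(A|E) = O(A)·[P(E|A)/P(E|¬A)], hence O(A) = O(A|E)/LR.
Posterior odds = 0.760/(1−0.760) = 3.1667. LR = 0.70/0.41 = 1.7073.
Prior odds = 3.1667/1.7073 = 1.8548, so P(A) = 1.8548/(1+1.8548) ≈ 0.65.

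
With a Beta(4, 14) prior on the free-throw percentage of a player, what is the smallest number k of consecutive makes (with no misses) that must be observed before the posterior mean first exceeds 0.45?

k = 8

After k makes and 0 misses the posterior is Beta(4+k, 14), with mean (4+k)/(4+14+k).
Set (4+k)/(18+k) > 0.45 and solve: k > (0.45·18 − 4)/(1 − 0.45) = 7.455.
The smallest integer exceeding 7.455 is 8.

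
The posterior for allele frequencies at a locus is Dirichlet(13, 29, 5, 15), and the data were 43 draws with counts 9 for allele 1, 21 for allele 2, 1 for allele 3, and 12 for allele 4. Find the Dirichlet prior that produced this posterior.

Dirichlet(4, 8, 4, 3)

For a Dirichlet(α) prior with multinomial counts c, the posterior is Dirichlet(α + c) componentwise.
Subtract each count from the matching posterior parameter: 13−9=4, 29−21=8, 5−1=4, 15−12=3.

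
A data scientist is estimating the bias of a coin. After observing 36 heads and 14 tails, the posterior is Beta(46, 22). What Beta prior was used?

Beta(10, 8)

Beta is conjugate to the binomial likelihood: posterior = Beta(α+s, β+f).
Subtract the data counts: 46−36=10, 22−14=8.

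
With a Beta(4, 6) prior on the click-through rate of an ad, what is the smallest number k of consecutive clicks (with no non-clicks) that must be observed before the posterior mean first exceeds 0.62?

k = 6

After k clicks and 0 non-clicks the posterior is Beta(4+k, 6), with mean (4+k)/(4+6+k).
Set (4+k)/(10+k) > 0.62 and solve: k > (0.62·10 − 4)/(1 − 0.62) = 5.789.
The smallest integer exceeding 5.789 is 6.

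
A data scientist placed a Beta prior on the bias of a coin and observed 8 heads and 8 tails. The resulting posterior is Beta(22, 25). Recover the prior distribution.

Beta is conjugate to the binomial likelihood: posterior = Beta(a+s, b+f).
Subtract the data counts: 22−8=14, 25−8=17.

Beta(14, 17)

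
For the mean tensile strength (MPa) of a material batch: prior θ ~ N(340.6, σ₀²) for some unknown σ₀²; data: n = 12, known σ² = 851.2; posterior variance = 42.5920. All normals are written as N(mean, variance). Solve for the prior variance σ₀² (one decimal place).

For the Normal–Normal model with known σ², precisions add: τ_n = τ₀ + n/σ².
So 1/σ₀² = 1/42.5920 − 12/851.2 = 0.023479 − 0.014098 = 0.009381.
Hence σ₀² = 1/0.009381 ≈ 106.6.

σ₀² = 106.6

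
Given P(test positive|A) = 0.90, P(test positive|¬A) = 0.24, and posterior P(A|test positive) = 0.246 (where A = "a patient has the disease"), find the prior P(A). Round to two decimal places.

P(A) = 0.08

Bayes' rule in odds form gives O(A|E) = O(A)·[P(E|A)/P(E|¬A)], hence O(A) = O(A|E)/LR.
Posterior odds = 0.246/(1−0.246) = 0.3263. LR = 0.90/0.24 = 3.7500.
Prior odds = 0.3263/3.7500 = 0.0870, so P(A) = 0.0870/(1+0.0870) ≈ 0.08.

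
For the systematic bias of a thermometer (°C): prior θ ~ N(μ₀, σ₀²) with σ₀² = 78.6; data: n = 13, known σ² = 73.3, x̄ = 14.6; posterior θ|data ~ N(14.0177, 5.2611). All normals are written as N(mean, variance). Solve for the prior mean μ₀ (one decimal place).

The posterior mean is a precision-weighted average: μ_n = (τ₀μ₀ + τ_data·x̄)/(τ₀+τ_data), with τ₀=1/σ₀² and τ_data=n/σ².
Here τ₀ = 1/78.6 = 0.012723 and τ_data = 13/73.3 = 0.177353, so τ_n = 0.190076.
Rearranging for μ₀: μ₀ = (μ_n·τ_n − τ_data·x̄)/τ₀ = (14.0177·0.190076 − 0.177353·14.6) / 0.012723 = 0.075075/0.012723 ≈ 5.9.

μ₀ = 5.9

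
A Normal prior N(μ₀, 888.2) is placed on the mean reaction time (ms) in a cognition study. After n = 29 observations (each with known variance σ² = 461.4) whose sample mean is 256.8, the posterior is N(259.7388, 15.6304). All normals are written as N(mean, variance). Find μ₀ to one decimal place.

μ₀ = 423.8

The posterior mean is a precision-weighted average: μ_n = (τ₀μ₀ + τ_data·x̄)/(τ₀+τ_data), with τ₀=1/σ₀² and τ_data=n/σ².
Here τ₀ = 1/888.2 = 0.001126 and τ_data = 29/461.4 = 0.062852, so τ_n = 0.063978.
Rearranging for μ₀: μ₀ = (μ_n·τ_n − τ_data·x̄)/τ₀ = (259.7388·0.063978 − 0.062852·256.8) / 0.001126 = 0.477175/0.001126 ≈ 423.8.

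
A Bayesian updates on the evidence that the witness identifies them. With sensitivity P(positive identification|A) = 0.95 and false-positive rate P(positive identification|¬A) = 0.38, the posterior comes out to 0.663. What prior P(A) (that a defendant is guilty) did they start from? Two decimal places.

P(A) = 0.44

In odds form, posterior odds = prior odds × likelihood ratio, so prior odds = posterior odds ÷ LR.
Posterior odds = 0.663/(1−0.663) = 1.9674. LR = 0.95/0.38 = 2.5000.
Prior odds = 1.9674/2.5000 = 0.7870, so P(A) = 0.7870/(1+0.7870) ≈ 0.44.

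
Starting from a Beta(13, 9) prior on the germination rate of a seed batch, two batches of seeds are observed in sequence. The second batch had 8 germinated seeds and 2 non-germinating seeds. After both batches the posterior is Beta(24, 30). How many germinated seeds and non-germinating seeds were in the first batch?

3 germinated seeds and 19 non-germinating seeds

Because Beta–binomial updating is additive in the counts, the combined data contributed (α_post−α_prior, β_post−β_prior) successes and failures.
Total across both batches: 24−13=11 germinated seeds, 30−9=21 non-germinating seeds.
Subtract the second batch: 11−8=3 germinated seeds and 21−2=19 non-germinating seeds.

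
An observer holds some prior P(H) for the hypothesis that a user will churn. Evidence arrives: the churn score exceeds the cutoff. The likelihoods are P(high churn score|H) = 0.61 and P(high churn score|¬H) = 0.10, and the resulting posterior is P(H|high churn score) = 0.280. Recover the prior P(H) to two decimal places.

P(H) = 0.06

In odds form, posterior odds = prior odds × likelihood ratio, so prior odds = posterior odds ÷ LR.
Posterior odds = 0.280/(1−0.280) = 0.3889. LR = 0.61/0.10 = 6.1000.
Prior odds = 0.3889/6.1000 = 0.0638, so P(H) = 0.0638/(1+0.0638) ≈ 0.06.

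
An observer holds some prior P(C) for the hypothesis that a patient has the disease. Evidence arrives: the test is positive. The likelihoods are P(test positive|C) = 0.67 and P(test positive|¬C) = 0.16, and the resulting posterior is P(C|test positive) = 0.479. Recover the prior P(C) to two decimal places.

P(C) = 0.18

Bayes' rule in odds form gives O(C|E) = O(C)·[P(E|C)/P(E|¬C)], hence O(C) = O(C|E)/LR.
Posterior odds = 0.479/(1−0.479) = 0.9194. LR = 0.67/0.16 = 4.1875.
Prior odds = 0.9194/4.1875 = 0.2196, so P(C) = 0.2196/(1+0.2196) ≈ 0.18.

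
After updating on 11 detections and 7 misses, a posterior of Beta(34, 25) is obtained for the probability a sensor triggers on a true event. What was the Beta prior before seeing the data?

Beta(23, 18)

Under Beta–binomial conjugacy the posterior parameters are (α+s, β+f).
Subtract the data counts: 34−11=23, 25−7=18.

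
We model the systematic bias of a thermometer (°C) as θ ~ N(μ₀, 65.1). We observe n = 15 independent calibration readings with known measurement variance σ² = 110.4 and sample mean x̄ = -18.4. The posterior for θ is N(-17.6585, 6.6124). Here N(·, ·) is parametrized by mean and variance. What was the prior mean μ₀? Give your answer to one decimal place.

The posterior mean is a precision-weighted average: μ_n = (τ₀μ₀ + τ_data·x̄)/(τ₀+τ_data), with τ₀=1/σ₀² and τ_data=n/σ².
Here τ₀ = 1/65.1 = 0.015361 and τ_data = 15/110.4 = 0.135870, so τ_n = 0.151231.
Rearranging for μ₀: μ₀ = (μ_n·τ_n − τ_data·x̄)/τ₀ = (-17.6585·0.151231 − 0.135870·-18.4) / 0.015361 = -0.170505/0.015361 ≈ -11.1.

μ₀ = -11.1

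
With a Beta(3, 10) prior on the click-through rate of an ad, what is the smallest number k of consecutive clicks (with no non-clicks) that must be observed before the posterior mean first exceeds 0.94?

After k clicks and 0 non-clicks the posterior is Beta(3+k, 10), with mean (3+k)/(3+10+k).
Set (3+k)/(13+k) > 0.94 and solve: k > (0.94·13 − 3)/(1 − 0.94) = 153.667.
The smallest integer exceeding 153.667 is 154, and checking k=154: (157)/(167) = 0.9401 > 0.94.

k = 154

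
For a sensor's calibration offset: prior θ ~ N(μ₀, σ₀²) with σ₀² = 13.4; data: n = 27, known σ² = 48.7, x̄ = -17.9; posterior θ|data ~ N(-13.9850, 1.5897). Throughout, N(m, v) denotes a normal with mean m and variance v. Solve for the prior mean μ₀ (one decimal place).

μ₀ = 15.1

The posterior mean is a precision-weighted average: μ_n = (τ₀μ₀ + τ_data·x̄)/(τ₀+τ_data), with τ₀=1/σ₀² and τ_data=n/σ².
Here τ₀ = 1/13.4 = 0.074627 and τ_data = 27/48.7 = 0.554415, so τ_n = 0.629042.
Rearranging for μ₀: μ₀ = (μ_n·τ_n − τ_data·x̄)/τ₀ = (-13.9850·0.629042 − 0.554415·-17.9) / 0.074627 = 1.126876/0.074627 ≈ 15.1.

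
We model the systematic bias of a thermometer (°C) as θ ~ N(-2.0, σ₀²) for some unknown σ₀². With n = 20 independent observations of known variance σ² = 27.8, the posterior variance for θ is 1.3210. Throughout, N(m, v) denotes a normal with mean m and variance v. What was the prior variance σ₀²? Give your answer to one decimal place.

For the Normal–Normal model with known σ², precisions add: τ_n = τ₀ + n/σ².
So 1/σ₀² = 1/1.3210 − 20/27.8 = 0.757002 − 0.719424 = 0.037578.
Hence σ₀² = 1/0.037578 ≈ 26.6.

σ₀² = 26.6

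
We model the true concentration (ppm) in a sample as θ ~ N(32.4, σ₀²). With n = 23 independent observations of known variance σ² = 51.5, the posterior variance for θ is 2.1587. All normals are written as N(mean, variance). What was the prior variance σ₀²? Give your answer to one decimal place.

σ₀² = 60.1

For the Normal–Normal model with known σ², precisions add: τ_n = τ₀ + n/σ².
So 1/σ₀² = 1/2.1587 − 23/51.5 = 0.463242 − 0.446602 = 0.016640.
Hence σ₀² = 1/0.016640 ≈ 60.1.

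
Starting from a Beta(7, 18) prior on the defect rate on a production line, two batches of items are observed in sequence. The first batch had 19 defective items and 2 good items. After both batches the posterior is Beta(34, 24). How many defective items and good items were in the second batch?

Because Beta–binomial updating is additive in the counts, the combined data contributed (α_post−α_prior, β_post−β_prior) successes and failures.
Total across both batches: 34−7=27 defective items, 24−18=6 good items.
Subtract the first batch: 27−19=8 defective items and 6−2=4 good items.

8 defective items and 4 good items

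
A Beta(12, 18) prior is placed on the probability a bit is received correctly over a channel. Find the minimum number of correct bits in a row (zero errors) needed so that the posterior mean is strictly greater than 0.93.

After k correct bits and 0 errors the posterior is Beta(12+k, 18), with mean (12+k)/(12+18+k).
Set (12+k)/(30+k) > 0.93 and solve: k > (0.93·30 − 12)/(1 − 0.93) = 227.143.
The smallest integer exceeding 227.143 is 228, and checking k=228: (240)/(258) = 0.9302 > 0.93.

k = 228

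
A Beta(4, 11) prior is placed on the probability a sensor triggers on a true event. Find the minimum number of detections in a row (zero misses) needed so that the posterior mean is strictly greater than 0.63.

k = 15

After k detections and 0 misses the posterior is Beta(4+k, 11), with mean (4+k)/(4+11+k).
Set (4+k)/(15+k) > 0.63 and solve: k > (0.63·15 − 4)/(1 − 0.63) = 14.730.
The smallest integer exceeding 14.730 is 15, and checking k=15: (19)/(30) = 0.6333 > 0.63.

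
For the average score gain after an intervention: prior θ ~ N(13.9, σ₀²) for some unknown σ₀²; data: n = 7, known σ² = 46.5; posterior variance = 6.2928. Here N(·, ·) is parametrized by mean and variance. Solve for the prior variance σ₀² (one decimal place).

For the Normal–Normal model with known σ², precisions add: τ_n = τ₀ + n/σ².
So 1/σ₀² = 1/6.2928 − 7/46.5 = 0.158912 − 0.150538 = 0.008374.
Hence σ₀² = 1/0.008374 ≈ 119.4.

σ₀² = 119.4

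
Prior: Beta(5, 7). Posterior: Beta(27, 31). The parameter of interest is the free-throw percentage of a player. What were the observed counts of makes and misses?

Beta is conjugate to the binomial likelihood: posterior = Beta(α+s, β+f).
Match parameters: s=27−5=22, f=31−7=24.

22 makes and 24 misses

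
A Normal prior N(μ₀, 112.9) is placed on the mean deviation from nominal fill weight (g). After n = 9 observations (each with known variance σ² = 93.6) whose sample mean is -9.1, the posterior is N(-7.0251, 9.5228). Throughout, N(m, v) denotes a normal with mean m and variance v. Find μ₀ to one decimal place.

μ₀ = 15.5

With known observation variance, the Normal–Normal posterior has precision τ_n = τ₀ + n/σ² and mean μ_n = (τ₀μ₀ + (n/σ²)x̄)/τ_n.
Here τ₀ = 1/112.9 = 0.008857 and τ_data = 9/93.6 = 0.096154, so τ_n = 0.105011.
Rearranging for μ₀: μ₀ = (μ_n·τ_n − τ_data·x̄)/τ₀ = (-7.0251·0.105011 − 0.096154·-9.1) / 0.008857 = 0.137289/0.008857 ≈ 15.5.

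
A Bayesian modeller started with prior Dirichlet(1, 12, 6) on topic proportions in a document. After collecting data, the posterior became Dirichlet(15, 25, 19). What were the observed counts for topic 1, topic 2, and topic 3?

counts (14, 13, 13)

For a Dirichlet(α) prior with multinomial counts c, the posterior is Dirichlet(α + c) componentwise.
Counts are posterior − prior componentwise: 15−1=14, 25−12=13, 19−6=13.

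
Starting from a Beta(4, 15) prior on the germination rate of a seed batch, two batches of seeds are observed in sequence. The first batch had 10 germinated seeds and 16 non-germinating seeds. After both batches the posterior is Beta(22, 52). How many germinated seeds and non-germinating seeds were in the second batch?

8 germinated seeds and 21 non-germinating seeds

Sequential conjugate updates are equivalent to a single update on the pooled data, so total successes = posterior α − prior α and total failures = posterior β − prior β.
Total across both batches: 22−4=18 germinated seeds, 52−15=37 non-germinating seeds.
Subtract the first batch: 18−10=8 germinated seeds and 37−16=21 non-germinating seeds.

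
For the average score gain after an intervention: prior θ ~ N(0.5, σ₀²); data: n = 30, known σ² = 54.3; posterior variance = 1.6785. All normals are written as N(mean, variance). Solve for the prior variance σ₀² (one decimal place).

For the Normal–Normal model with known σ², precisions add: τ_n = τ₀ + n/σ².
So 1/σ₀² = 1/1.6785 − 30/54.3 = 0.595770 − 0.552486 = 0.043284.
Hence σ₀² = 1/0.043284 ≈ 23.1.

σ₀² = 23.1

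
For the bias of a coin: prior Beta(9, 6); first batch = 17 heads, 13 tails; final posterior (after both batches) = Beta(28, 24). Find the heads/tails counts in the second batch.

Sequential conjugate updates are equivalent to a single update on the pooled data, so total successes = posterior α − prior α and total failures = posterior β − prior β.
Total across both batches: 28−9=19 heads, 24−6=18 tails.
Subtract the first batch: 19−17=2 heads and 18−13=5 tails.

2 heads and 5 tails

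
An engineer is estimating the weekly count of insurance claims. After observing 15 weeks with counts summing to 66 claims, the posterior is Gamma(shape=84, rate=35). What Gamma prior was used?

Gamma(shape=18, rate=20)

Gamma–Poisson conjugacy: posterior shape = α + Σxᵢ, posterior rate = β + n.
So α = 84 − 66 = 18 and β = 35 − 15 = 20.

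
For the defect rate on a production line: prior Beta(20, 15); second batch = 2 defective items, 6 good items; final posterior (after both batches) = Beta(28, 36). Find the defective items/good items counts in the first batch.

Because Beta–binomial updating is additive in the counts, the combined data contributed (α_post−α_prior, β_post−β_prior) successes and failures.
Total across both batches: 28−20=8 defective items, 36−15=21 good items.
Subtract the second batch: 8−2=6 defective items and 21−6=15 good items.

6 defective items and 15 good items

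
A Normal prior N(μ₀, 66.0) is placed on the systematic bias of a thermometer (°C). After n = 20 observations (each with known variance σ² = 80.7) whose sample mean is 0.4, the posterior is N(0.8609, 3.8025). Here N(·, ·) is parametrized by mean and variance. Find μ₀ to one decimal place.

The posterior mean is a precision-weighted average: μ_n = (τ₀μ₀ + τ_data·x̄)/(τ₀+τ_data), with τ₀=1/σ₀² and τ_data=n/σ².
Here τ₀ = 1/66.0 = 0.015152 and τ_data = 20/80.7 = 0.247831, so τ_n = 0.262983.
Rearranging for μ₀: μ₀ = (μ_n·τ_n − τ_data·x̄)/τ₀ = (0.8609·0.262983 − 0.247831·0.4) / 0.015152 = 0.127270/0.015152 ≈ 8.4.

μ₀ = 8.4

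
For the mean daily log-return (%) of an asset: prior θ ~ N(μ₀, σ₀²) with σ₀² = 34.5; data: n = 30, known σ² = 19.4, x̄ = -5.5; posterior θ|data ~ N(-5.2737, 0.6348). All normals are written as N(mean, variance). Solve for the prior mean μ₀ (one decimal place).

μ₀ = 6.8

The posterior mean is a precision-weighted average: μ_n = (τ₀μ₀ + τ_data·x̄)/(τ₀+τ_data), with τ₀=1/σ₀² and τ_data=n/σ².
Here τ₀ = 1/34.5 = 0.028986 and τ_data = 30/19.4 = 1.546392, so τ_n = 1.575378.
Rearranging for μ₀: μ₀ = (μ_n·τ_n − τ_data·x̄)/τ₀ = (-5.2737·1.575378 − 1.546392·-5.5) / 0.028986 = 0.197085/0.028986 ≈ 6.8.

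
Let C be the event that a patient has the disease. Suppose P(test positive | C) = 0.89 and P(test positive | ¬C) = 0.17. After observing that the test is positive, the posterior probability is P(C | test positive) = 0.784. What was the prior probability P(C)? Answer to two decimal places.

P(C) = 0.41

In odds form, posterior odds = prior odds × likelihood ratio, so prior odds = posterior odds ÷ LR.
Posterior odds = 0.784/(1−0.784) = 3.6296. LR = 0.89/0.17 = 5.2353.
Prior odds = 3.6296/5.2353 = 0.6933, so P(C) = 0.6933/(1+0.6933) ≈ 0.41.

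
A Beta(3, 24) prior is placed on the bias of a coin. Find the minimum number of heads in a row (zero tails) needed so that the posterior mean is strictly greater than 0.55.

After k heads and 0 tails the posterior is Beta(3+k, 24), with mean (3+k)/(3+24+k).
Set (3+k)/(27+k) > 0.55 and solve: k > (0.55·27 − 3)/(1 − 0.55) = 26.333.
The smallest integer exceeding 26.333 is 27.

k = 27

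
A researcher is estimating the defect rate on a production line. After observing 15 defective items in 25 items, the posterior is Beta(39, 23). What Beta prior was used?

Under Beta–binomial conjugacy the posterior parameters are (a+s, b+f).
Subtract the data counts: 39−15=24, 23−10=13.

Beta(24, 13)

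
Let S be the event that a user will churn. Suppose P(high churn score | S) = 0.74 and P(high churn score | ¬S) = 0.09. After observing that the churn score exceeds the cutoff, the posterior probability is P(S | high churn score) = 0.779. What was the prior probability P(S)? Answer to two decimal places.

In odds form, posterior odds = prior odds × likelihood ratio, so prior odds = posterior odds ÷ LR.
Posterior odds = 0.779/(1−0.779) = 3.5249. LR = 0.74/0.09 = 8.2222.
Prior odds = 3.5249/8.2222 = 0.4287, so P(S) = 0.4287/(1+0.4287) ≈ 0.30.

P(S) = 0.30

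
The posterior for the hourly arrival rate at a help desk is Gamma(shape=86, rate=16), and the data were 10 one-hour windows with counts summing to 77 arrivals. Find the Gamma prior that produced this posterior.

Gamma(shape=9, rate=6)

A Gamma(α, β) prior (rate parametrization) on a Poisson rate with n observations summing to S gives posterior Gamma(α+S, β+n).
So α = 86 − 77 = 9 and β = 16 − 10 = 6.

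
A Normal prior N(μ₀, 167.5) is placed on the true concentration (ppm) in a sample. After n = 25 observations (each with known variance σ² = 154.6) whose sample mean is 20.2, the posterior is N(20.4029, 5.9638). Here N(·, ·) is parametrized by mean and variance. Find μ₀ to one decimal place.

μ₀ = 25.9

The posterior mean is a precision-weighted average: μ_n = (τ₀μ₀ + τ_data·x̄)/(τ₀+τ_data), with τ₀=1/σ₀² and τ_data=n/σ².
Here τ₀ = 1/167.5 = 0.005970 and τ_data = 25/154.6 = 0.161708, so τ_n = 0.167678.
Rearranging for μ₀: μ₀ = (μ_n·τ_n − τ_data·x̄)/τ₀ = (20.4029·0.167678 − 0.161708·20.2) / 0.005970 = 0.154616/0.005970 ≈ 25.9.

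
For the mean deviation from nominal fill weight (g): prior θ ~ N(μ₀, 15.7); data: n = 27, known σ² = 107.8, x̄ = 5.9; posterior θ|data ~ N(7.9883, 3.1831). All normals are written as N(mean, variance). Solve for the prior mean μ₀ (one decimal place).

μ₀ = 16.2

The posterior mean is a precision-weighted average: μ_n = (τ₀μ₀ + τ_data·x̄)/(τ₀+τ_data), with τ₀=1/σ₀² and τ_data=n/σ².
Here τ₀ = 1/15.7 = 0.063694 and τ_data = 27/107.8 = 0.250464, so τ_n = 0.314158.
Rearranging for μ₀: μ₀ = (μ_n·τ_n − τ_data·x̄)/τ₀ = (7.9883·0.314158 − 0.250464·5.9) / 0.063694 = 1.031851/0.063694 ≈ 16.2.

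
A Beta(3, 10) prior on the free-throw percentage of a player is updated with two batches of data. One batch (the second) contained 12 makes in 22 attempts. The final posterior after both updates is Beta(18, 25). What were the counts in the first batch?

Because Beta–binomial updating is additive in the counts, the combined data contributed (α_post−α_prior, β_post−β_prior) successes and failures.
Total across both batches: 18−3=15 makes, 25−10=15 misses.
Subtract the second batch: 15−12=3 makes and 15−10=5 misses.

3 makes and 5 misses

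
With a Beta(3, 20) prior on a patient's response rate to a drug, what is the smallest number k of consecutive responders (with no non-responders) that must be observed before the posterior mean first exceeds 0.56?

k = 23

After k responders and 0 non-responders the posterior is Beta(3+k, 20), with mean (3+k)/(3+20+k).
Set (3+k)/(23+k) > 0.56 and solve: k > (0.56·23 − 3)/(1 − 0.56) = 22.455.
The smallest integer exceeding 22.455 is 23.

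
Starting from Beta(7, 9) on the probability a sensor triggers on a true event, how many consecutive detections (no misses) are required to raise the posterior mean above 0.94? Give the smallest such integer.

k = 135

After k detections and 0 misses the posterior is Beta(7+k, 9), with mean (7+k)/(7+9+k).
Set (7+k)/(16+k) > 0.94 and solve: k > (0.94·16 − 7)/(1 − 0.94) = 134.000.
The smallest integer exceeding 134.000 is 135.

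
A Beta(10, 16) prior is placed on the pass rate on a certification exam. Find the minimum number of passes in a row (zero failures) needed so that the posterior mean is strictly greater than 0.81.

k = 59

After k passes and 0 failures the posterior is Beta(10+k, 16), with mean (10+k)/(10+16+k).
Set (10+k)/(26+k) > 0.81 and solve: k > (0.81·26 − 10)/(1 − 0.81) = 58.211.
The smallest integer exceeding 58.211 is 59, and checking k=59: (69)/(85) = 0.8118 > 0.81.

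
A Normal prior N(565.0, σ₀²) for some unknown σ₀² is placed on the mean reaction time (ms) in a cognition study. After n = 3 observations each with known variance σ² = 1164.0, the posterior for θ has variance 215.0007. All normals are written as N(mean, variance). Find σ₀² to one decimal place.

For the Normal–Normal model with known σ², precisions add: τ_n = τ₀ + n/σ².
So 1/σ₀² = 1/215.0007 − 3/1164.0 = 0.004651 − 0.002577 = 0.002074.
Hence σ₀² = 1/0.002074 ≈ 482.2.

σ₀² = 482.2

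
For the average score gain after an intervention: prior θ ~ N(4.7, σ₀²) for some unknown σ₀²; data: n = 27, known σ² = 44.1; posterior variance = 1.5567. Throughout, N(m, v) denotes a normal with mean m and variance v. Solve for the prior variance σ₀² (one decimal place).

σ₀² = 33.2

For the Normal–Normal model with known σ², precisions add: τ_n = τ₀ + n/σ².
So 1/σ₀² = 1/1.5567 − 27/44.1 = 0.642385 − 0.612245 = 0.030140.
Hence σ₀² = 1/0.030140 ≈ 33.2.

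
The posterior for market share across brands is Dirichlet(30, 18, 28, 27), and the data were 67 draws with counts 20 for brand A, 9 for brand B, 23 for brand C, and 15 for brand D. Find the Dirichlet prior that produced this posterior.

For a Dirichlet(α) prior with multinomial counts c, the posterior is Dirichlet(α + c) componentwise.
Subtract each count from the matching posterior parameter: 30−20=10, 18−9=9, 28−23=5, 27−15=12.

Dirichlet(10, 9, 5, 12)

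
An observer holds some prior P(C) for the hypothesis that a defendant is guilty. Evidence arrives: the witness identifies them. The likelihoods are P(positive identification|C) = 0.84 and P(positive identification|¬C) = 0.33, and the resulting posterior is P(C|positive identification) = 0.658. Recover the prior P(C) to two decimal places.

In odds form, posterior odds = prior odds × likelihood ratio, so prior odds = posterior odds ÷ LR.
Posterior odds = 0.658/(1−0.658) = 1.9240. LR = 0.84/0.33 = 2.5455.
Prior odds = 1.9240/2.5455 = 0.7558, so P(C) = 0.7558/(1+0.7558) ≈ 0.43.

P(C) = 0.43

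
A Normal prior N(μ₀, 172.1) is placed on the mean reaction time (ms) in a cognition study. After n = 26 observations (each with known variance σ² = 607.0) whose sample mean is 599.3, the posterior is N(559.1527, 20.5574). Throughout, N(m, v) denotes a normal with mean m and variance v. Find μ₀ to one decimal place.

μ₀ = 263.2

With known observation variance, the Normal–Normal posterior has precision τ_n = τ₀ + n/σ² and mean μ_n = (τ₀μ₀ + (n/σ²)x̄)/τ_n.
Here τ₀ = 1/172.1 = 0.005811 and τ_data = 26/607.0 = 0.042834, so τ_n = 0.048645.
Rearranging for μ₀: μ₀ = (μ_n·τ_n − τ_data·x̄)/τ₀ = (559.1527·0.048645 − 0.042834·599.3) / 0.005811 = 1.529567/0.005811 ≈ 263.2.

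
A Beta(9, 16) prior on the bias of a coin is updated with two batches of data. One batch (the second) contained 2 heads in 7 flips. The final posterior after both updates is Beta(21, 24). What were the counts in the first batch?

Sequential conjugate updates are equivalent to a single update on the pooled data, so total successes = posterior α − prior α and total failures = posterior β − prior β.
Total across both batches: 21−9=12 heads, 24−16=8 tails.
Subtract the second batch: 12−2=10 heads and 8−5=3 tails.

10 heads and 3 tails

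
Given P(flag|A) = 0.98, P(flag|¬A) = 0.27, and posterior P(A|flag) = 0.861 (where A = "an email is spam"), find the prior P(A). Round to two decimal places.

Bayes' rule in odds form gives O(A|E) = O(A)·[P(E|A)/P(E|¬A)], hence O(A) = O(A|E)/LR.
Posterior odds = 0.861/(1−0.861) = 6.1942. LR = 0.98/0.27 = 3.6296.
Prior odds = 6.1942/3.6296 = 1.7066, so P(A) = 1.7066/(1+1.7066) ≈ 0.63.

P(A) = 0.63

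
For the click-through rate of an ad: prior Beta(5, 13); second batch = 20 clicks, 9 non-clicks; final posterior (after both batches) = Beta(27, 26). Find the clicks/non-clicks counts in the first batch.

Sequential conjugate updates are equivalent to a single update on the pooled data, so total successes = posterior α − prior α and total failures = posterior β − prior β.
Total across both batches: 27−5=22 clicks, 26−13=13 non-clicks.
Subtract the second batch: 22−20=2 clicks and 13−9=4 non-clicks.

2 clicks and 4 non-clicks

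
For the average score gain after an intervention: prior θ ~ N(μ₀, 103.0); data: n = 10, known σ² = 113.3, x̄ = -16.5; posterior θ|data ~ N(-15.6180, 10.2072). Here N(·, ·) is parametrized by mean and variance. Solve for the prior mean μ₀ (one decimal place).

The posterior mean is a precision-weighted average: μ_n = (τ₀μ₀ + τ_data·x̄)/(τ₀+τ_data), with τ₀=1/σ₀² and τ_data=n/σ².
Here τ₀ = 1/103.0 = 0.009709 and τ_data = 10/113.3 = 0.088261, so τ_n = 0.097970.
Rearranging for μ₀: μ₀ = (μ_n·τ_n − τ_data·x̄)/τ₀ = (-15.6180·0.097970 − 0.088261·-16.5) / 0.009709 = -0.073789/0.009709 ≈ -7.6.

μ₀ = -7.6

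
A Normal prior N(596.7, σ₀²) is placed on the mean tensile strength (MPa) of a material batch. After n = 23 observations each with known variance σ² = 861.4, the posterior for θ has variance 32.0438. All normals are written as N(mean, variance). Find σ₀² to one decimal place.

For the Normal–Normal model with known σ², precisions add: τ_n = τ₀ + n/σ².
So 1/σ₀² = 1/32.0438 − 23/861.4 = 0.031207 − 0.026701 = 0.004506.
Hence σ₀² = 1/0.004506 ≈ 221.9.

σ₀² = 221.9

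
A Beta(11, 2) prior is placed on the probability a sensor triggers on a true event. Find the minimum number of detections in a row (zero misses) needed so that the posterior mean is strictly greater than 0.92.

k = 13

After k detections and 0 misses the posterior is Beta(11+k, 2), with mean (11+k)/(11+2+k).
Set (11+k)/(13+k) > 0.92 and solve: k > (0.92·13 − 11)/(1 − 0.92) = 12.000.
The smallest integer exceeding 12.000 is 13, and checking k=13: (24)/(26) = 0.9231 > 0.92.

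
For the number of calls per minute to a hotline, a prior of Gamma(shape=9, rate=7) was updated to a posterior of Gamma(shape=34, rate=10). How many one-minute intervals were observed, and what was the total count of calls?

n = 3 one-minute intervals with total 25 calls

A Gamma(α, β) prior (rate parametrization) on a Poisson rate with n observations summing to S gives posterior Gamma(α+S, β+n).
Matching: Σxᵢ = 34 − 9 = 25 and n = 10 − 7 = 3.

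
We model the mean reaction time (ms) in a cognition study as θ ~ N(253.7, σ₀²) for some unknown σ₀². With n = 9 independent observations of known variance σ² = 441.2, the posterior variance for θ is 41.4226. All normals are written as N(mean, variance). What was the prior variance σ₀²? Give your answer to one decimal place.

Posterior precision equals prior precision plus data precision: 1/σ_n² = 1/σ₀² + n/σ².
So 1/σ₀² = 1/41.4226 − 9/441.2 = 0.024141 − 0.020399 = 0.003742.
Hence σ₀² = 1/0.003742 ≈ 267.2.

σ₀² = 267.2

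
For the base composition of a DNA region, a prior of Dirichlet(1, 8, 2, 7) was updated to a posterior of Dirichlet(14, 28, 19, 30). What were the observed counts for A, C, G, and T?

For a Dirichlet(α) prior with multinomial counts c, the posterior is Dirichlet(α + c) componentwise.
Counts are posterior − prior componentwise: 14−1=13, 28−8=20, 19−2=17, 30−7=23.

counts (13, 20, 17, 23)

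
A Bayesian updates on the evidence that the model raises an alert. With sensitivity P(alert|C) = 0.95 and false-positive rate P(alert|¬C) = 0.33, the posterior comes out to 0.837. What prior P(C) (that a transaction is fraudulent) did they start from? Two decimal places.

P(C) = 0.64

Bayes' rule in odds form gives O(C|E) = O(C)·[P(E|C)/P(E|¬C)], hence O(C) = O(C|E)/LR.
Posterior odds = 0.837/(1−0.837) = 5.1350. LR = 0.95/0.33 = 2.8788.
Prior odds = 5.1350/2.8788 = 1.7837, so P(C) = 1.7837/(1+1.7837) ≈ 0.64.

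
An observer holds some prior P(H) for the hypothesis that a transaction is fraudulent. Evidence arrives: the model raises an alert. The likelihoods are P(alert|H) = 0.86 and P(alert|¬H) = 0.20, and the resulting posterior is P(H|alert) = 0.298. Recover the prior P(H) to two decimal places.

P(H) = 0.09

Bayes' rule in odds form gives O(H|E) = O(H)·[P(E|H)/P(E|¬H)], hence O(H) = O(H|E)/LR.
Posterior odds = 0.298/(1−0.298) = 0.4245. LR = 0.86/0.20 = 4.3000.
Prior odds = 0.4245/4.3000 = 0.0987, so P(H) = 0.0987/(1+0.0987) ≈ 0.09.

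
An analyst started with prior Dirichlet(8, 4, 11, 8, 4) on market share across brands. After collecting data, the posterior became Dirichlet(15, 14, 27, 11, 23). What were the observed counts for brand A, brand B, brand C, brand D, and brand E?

counts (7, 10, 16, 3, 19)

For a Dirichlet(α) prior with multinomial counts c, the posterior is Dirichlet(α + c) componentwise.
Counts are posterior − prior componentwise: 15−8=7, 14−4=10, 27−11=16, 11−8=3, 23−4=19.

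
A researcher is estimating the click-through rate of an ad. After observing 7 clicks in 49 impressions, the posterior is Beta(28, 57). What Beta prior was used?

Beta(21, 15)

Under Beta–binomial conjugacy the posterior parameters are (α+s, β+f).
So α = 28 − 7 = 21 and β = 57 − 42 = 15.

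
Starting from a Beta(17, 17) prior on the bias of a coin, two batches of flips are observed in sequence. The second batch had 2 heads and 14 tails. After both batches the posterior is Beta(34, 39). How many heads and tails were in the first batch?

Because Beta–binomial updating is additive in the counts, the combined data contributed (α_post−α_prior, β_post−β_prior) successes and failures.
Total across both batches: 34−17=17 heads, 39−17=22 tails.
Subtract the second batch: 17−2=15 heads and 22−14=8 tails.

15 heads and 8 tails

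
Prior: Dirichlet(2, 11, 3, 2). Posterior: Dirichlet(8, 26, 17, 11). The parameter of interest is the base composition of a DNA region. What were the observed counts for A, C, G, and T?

For a Dirichlet(α) prior with multinomial counts c, the posterior is Dirichlet(α + c) componentwise.
Counts are posterior − prior componentwise: 8−2=6, 26−11=15, 17−3=14, 11−2=9.

counts (6, 15, 14, 9)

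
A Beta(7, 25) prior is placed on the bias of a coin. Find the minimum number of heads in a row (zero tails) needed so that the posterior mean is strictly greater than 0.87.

After k heads and 0 tails the posterior is Beta(7+k, 25), with mean (7+k)/(7+25+k).
Set (7+k)/(32+k) > 0.87 and solve: k > (0.87·32 − 7)/(1 − 0.87) = 160.308.
The smallest integer exceeding 160.308 is 161.

k = 161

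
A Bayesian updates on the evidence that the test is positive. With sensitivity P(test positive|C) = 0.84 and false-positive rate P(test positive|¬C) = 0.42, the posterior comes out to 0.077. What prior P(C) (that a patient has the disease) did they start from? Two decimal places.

Bayes' rule in odds form gives O(C|E) = O(C)·[P(E|C)/P(E|¬C)], hence O(C) = O(C|E)/LR.
Posterior odds = 0.077/(1−0.077) = 0.0834. LR = 0.84/0.42 = 2.0000.
Prior odds = 0.0834/2.0000 = 0.0417, so P(C) = 0.0417/(1+0.0417) ≈ 0.04.

P(C) = 0.04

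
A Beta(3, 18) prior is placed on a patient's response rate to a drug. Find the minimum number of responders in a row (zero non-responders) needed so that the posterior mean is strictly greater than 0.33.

k = 6

After k responders and 0 non-responders the posterior is Beta(3+k, 18), with mean (3+k)/(3+18+k).
Set (3+k)/(21+k) > 0.33 and solve: k > (0.33·21 − 3)/(1 − 0.33) = 5.866.
The smallest integer exceeding 5.866 is 6, and checking k=6: (9)/(27) = 0.3333 > 0.33.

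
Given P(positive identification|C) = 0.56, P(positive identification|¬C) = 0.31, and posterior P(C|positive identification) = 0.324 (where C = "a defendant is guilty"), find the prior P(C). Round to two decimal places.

Bayes' rule in odds form gives O(C|E) = O(C)·[P(E|C)/P(E|¬C)], hence O(C) = O(C|E)/LR.
Posterior odds = 0.324/(1−0.324) = 0.4793. LR = 0.56/0.31 = 1.8065.
Prior odds = 0.4793/1.8065 = 0.2653, so P(C) = 0.2653/(1+0.2653) ≈ 0.21.

P(C) = 0.21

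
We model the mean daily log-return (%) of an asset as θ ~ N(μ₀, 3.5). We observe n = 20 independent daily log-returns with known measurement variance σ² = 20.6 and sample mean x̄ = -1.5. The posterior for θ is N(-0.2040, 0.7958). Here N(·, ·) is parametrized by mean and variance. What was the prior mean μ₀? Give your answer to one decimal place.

μ₀ = 4.2

The posterior mean is a precision-weighted average: μ_n = (τ₀μ₀ + τ_data·x̄)/(τ₀+τ_data), with τ₀=1/σ₀² and τ_data=n/σ².
Here τ₀ = 1/3.5 = 0.285714 and τ_data = 20/20.6 = 0.970874, so τ_n = 1.256588.
Rearranging for μ₀: μ₀ = (μ_n·τ_n − τ_data·x̄)/τ₀ = (-0.2040·1.256588 − 0.970874·-1.5) / 0.285714 = 1.199967/0.285714 ≈ 4.2.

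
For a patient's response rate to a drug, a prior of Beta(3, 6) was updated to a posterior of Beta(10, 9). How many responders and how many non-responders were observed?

7 responders and 3 non-responders

A Beta(α, β) prior with s successes and f failures in binomial data gives a Beta(α+s, β+f) posterior.
So s = 10 − 3 = 7 and f = 9 − 6 = 3.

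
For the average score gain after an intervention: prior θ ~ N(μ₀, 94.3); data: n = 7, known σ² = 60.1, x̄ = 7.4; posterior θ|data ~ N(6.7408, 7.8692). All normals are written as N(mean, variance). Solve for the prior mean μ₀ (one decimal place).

With known observation variance, the Normal–Normal posterior has precision τ_n = τ₀ + n/σ² and mean μ_n = (τ₀μ₀ + (n/σ²)x̄)/τ_n.
Here τ₀ = 1/94.3 = 0.010604 and τ_data = 7/60.1 = 0.116473, so τ_n = 0.127077.
Rearranging for μ₀: μ₀ = (μ_n·τ_n − τ_data·x̄)/τ₀ = (6.7408·0.127077 − 0.116473·7.4) / 0.010604 = -0.005300/0.010604 ≈ -0.5.

μ₀ = -0.5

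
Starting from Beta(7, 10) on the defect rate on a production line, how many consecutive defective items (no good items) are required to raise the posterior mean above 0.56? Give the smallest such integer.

After k defective items and 0 good items the posterior is Beta(7+k, 10), with mean (7+k)/(7+10+k).
Set (7+k)/(17+k) > 0.56 and solve: k > (0.56·17 − 7)/(1 − 0.56) = 5.727.
The smallest integer exceeding 5.727 is 6.

k = 6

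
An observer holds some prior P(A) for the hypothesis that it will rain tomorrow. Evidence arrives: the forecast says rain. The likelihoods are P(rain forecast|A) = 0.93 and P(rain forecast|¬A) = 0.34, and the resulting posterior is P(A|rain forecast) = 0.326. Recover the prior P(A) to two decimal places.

P(A) = 0.15

Bayes' rule in odds form gives O(A|E) = O(A)·[P(E|A)/P(E|¬A)], hence O(A) = O(A|E)/LR.
Posterior odds = 0.326/(1−0.326) = 0.4837. LR = 0.93/0.34 = 2.7353.
Prior odds = 0.4837/2.7353 = 0.1768, so P(A) = 0.1768/(1+0.1768) ≈ 0.15.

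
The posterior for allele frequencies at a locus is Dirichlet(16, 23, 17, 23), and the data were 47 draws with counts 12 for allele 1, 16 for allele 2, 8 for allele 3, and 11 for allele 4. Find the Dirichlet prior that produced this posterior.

For a Dirichlet(α) prior with multinomial counts c, the posterior is Dirichlet(α + c) componentwise.
Subtract each count from the matching posterior parameter: 16−12=4, 23−16=7, 17−8=9, 23−11=12.

Dirichlet(4, 7, 9, 12)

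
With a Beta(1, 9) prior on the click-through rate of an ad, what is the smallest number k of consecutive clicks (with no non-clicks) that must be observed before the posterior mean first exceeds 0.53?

After k clicks and 0 non-clicks the posterior is Beta(1+k, 9), with mean (1+k)/(1+9+k).
Set (1+k)/(10+k) > 0.53 and solve: k > (0.53·10 − 1)/(1 − 0.53) = 9.149.
The smallest integer exceeding 9.149 is 10.

k = 10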